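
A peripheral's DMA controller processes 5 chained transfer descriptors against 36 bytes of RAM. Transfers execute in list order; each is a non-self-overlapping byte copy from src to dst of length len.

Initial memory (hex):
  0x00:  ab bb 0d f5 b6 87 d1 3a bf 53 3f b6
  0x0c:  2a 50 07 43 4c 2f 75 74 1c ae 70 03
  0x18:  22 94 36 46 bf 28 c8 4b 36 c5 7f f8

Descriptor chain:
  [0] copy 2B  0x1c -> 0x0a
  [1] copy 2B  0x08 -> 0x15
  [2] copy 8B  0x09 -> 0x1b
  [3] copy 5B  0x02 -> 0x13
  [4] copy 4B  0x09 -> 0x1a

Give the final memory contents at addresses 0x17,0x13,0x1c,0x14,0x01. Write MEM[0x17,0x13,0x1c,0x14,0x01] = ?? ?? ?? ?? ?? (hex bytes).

MEM[0x17,0x13,0x1c,0x14,0x01] = d1 0d 28 f5 bb

[0] 0x1c->0x0a len=2 : bf 28
[1] 0x08->0x15 len=2 : bf 53
[2] 0x09->0x1b len=8 : 53 bf 28 2a 50 07 43 4c
[3] 0x02->0x13 len=5 : 0d f5 b6 87 d1
[4] 0x09->0x1a len=4 : 53 bf 28 2a
query mem[0x17]=0xd1, mem[0x13]=0x0d, mem[0x1c]=0x28, mem[0x14]=0xf5, mem[0x01]=0xbb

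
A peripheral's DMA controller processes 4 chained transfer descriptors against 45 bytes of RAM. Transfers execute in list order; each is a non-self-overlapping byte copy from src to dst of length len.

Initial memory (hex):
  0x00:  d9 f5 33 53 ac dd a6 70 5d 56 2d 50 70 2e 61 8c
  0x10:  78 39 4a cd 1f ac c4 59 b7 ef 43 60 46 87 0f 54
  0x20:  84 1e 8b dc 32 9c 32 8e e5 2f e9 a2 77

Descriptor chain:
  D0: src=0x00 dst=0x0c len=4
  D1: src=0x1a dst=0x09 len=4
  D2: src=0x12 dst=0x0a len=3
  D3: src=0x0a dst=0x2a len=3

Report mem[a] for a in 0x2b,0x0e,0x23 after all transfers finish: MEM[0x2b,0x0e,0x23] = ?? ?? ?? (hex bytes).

MEM[0x2b,0x0e,0x23] = cd 33 dc

  after D0: wrote 4B at 0x0c = d9f53353
  after D1: wrote 4B at 0x09 = 43604687
  after D2: wrote 3B at 0x0a = 4acd1f
  after D3: wrote 3B at 0x2a = 4acd1f
query mem[0x2b]=0xcd, mem[0x0e]=0x33, mem[0x23]=0xdc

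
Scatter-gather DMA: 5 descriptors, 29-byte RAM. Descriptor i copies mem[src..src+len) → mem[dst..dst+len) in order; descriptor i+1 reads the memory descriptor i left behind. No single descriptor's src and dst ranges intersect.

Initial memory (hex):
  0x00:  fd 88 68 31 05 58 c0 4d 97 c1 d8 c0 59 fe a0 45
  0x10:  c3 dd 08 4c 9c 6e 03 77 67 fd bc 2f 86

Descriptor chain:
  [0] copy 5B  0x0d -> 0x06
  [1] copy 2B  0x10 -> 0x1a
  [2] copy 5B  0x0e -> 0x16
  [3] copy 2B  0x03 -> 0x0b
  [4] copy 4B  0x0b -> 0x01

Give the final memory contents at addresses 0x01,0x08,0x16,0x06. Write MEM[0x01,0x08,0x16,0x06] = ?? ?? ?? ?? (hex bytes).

MEM[0x01,0x08,0x16,0x06] = 31 45 a0 fe

  after D0: wrote 5B at 0x06 = fea045c3dd
  after D1: wrote 2B at 0x1a = c3dd
  after D2: wrote 5B at 0x16 = a045c3dd08
  after D3: wrote 2B at 0x0b = 3105
  after D4: wrote 4B at 0x01 = 3105fea0
query mem[0x01]=0x31, mem[0x08]=0x45, mem[0x16]=0xa0, mem[0x06]=0xfe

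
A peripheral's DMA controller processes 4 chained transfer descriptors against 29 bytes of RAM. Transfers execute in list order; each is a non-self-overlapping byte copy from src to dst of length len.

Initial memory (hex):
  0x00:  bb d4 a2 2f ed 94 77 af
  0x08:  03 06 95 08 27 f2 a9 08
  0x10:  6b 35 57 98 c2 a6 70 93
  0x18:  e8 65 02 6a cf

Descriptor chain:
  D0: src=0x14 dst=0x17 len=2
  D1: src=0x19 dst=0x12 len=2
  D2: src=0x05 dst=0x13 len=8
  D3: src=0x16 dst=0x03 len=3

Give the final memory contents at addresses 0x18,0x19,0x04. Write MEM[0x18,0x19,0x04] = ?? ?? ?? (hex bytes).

MEM[0x18,0x19,0x04] = 95 08 06

#0 dst[0x17+2] := {0xc2,0xa6}
#1 dst[0x12+2] := {0x65,0x02}
#2 dst[0x13+8] := {0x94,0x77,0xaf,0x03,0x06,0x95,0x08,0x27}
#3 dst[0x03+3] := {0x03,0x06,0x95}
query mem[0x18]=0x95, mem[0x19]=0x08, mem[0x04]=0x06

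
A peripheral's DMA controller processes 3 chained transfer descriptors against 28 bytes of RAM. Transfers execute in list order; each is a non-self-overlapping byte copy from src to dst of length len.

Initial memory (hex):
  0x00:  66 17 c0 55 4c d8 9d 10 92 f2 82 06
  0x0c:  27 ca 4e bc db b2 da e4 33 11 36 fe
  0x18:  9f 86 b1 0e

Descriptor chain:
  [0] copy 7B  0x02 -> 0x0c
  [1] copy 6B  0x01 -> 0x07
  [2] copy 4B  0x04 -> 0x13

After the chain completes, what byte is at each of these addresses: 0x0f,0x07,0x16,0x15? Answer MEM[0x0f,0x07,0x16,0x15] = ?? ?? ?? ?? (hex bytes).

MEM[0x0f,0x07,0x16,0x15] = d8 17 17 9d

  after D0: wrote 7B at 0x0c = c0554cd89d1092
  after D1: wrote 6B at 0x07 = 17c0554cd89d
  after D2: wrote 4B at 0x13 = 4cd89d17
query mem[0x0f]=0xd8, mem[0x07]=0x17, mem[0x16]=0x17, mem[0x15]=0x9d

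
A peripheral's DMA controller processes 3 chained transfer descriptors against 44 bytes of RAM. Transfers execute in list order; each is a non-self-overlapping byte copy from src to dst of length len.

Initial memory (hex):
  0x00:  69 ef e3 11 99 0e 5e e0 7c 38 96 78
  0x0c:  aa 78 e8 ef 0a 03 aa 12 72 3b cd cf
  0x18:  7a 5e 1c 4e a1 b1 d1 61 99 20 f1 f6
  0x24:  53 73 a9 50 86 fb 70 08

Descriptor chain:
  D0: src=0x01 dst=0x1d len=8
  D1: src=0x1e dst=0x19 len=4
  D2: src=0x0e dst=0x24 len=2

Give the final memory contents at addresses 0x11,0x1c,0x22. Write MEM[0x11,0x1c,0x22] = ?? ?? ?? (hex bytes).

MEM[0x11,0x1c,0x22] = 03 0e 5e

D0: mem[0x1d..0x24] <- [ef e3 11 99 0e 5e e0 7c]
D1: mem[0x19..0x1c] <- [e3 11 99 0e]
D2: mem[0x24..0x25] <- [e8 ef]
query mem[0x11]=0x03, mem[0x1c]=0x0e, mem[0x22]=0x5e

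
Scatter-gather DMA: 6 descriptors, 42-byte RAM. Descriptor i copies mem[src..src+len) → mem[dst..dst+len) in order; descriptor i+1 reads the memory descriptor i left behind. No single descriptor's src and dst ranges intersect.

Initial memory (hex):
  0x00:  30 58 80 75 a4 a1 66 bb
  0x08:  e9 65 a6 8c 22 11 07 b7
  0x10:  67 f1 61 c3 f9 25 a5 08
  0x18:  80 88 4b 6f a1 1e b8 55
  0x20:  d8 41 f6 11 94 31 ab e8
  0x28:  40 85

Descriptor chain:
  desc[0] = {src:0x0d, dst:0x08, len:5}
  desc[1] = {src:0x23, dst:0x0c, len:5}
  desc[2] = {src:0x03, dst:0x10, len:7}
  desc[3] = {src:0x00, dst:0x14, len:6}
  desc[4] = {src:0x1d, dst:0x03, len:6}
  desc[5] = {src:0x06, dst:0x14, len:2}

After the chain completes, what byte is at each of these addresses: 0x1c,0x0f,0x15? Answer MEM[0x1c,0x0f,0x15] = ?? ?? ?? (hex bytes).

#0 dst[0x08+5] := {0x11,0x07,0xb7,0x67,0xf1}
#1 dst[0x0c+5] := {0x11,0x94,0x31,0xab,0xe8}
#2 dst[0x10+7] := {0x75,0xa4,0xa1,0x66,0xbb,0x11,0x07}
#3 dst[0x14+6] := {0x30,0x58,0x80,0x75,0xa4,0xa1}
#4 dst[0x03+6] := {0x1e,0xb8,0x55,0xd8,0x41,0xf6}
#5 dst[0x14+2] := {0xd8,0x41}
query mem[0x1c]=0xa1, mem[0x0f]=0xab, mem[0x15]=0x41

MEM[0x1c,0x0f,0x15] = a1 ab 41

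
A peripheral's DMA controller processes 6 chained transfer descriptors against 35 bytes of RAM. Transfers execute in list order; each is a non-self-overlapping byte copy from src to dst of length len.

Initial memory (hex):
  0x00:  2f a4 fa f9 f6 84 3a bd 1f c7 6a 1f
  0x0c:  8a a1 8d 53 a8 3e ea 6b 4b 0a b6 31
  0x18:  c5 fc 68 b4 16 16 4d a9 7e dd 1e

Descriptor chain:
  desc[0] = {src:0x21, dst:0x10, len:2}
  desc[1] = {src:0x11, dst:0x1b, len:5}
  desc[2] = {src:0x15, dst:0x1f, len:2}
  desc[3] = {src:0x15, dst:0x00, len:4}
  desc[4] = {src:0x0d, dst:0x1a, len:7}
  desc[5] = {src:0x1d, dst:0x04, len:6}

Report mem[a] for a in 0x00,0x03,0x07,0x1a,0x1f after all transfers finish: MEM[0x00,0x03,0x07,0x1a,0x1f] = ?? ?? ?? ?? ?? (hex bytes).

[0] 0x21->0x10 len=2 : dd 1e
[1] 0x11->0x1b len=5 : 1e ea 6b 4b 0a
[2] 0x15->0x1f len=2 : 0a b6
[3] 0x15->0x00 len=4 : 0a b6 31 c5
[4] 0x0d->0x1a len=7 : a1 8d 53 dd 1e ea 6b
[5] 0x1d->0x04 len=6 : dd 1e ea 6b dd 1e
query mem[0x00]=0x0a, mem[0x03]=0xc5, mem[0x07]=0x6b, mem[0x1a]=0xa1, mem[0x1f]=0xea

MEM[0x00,0x03,0x07,0x1a,0x1f] = 0a c5 6b a1 ea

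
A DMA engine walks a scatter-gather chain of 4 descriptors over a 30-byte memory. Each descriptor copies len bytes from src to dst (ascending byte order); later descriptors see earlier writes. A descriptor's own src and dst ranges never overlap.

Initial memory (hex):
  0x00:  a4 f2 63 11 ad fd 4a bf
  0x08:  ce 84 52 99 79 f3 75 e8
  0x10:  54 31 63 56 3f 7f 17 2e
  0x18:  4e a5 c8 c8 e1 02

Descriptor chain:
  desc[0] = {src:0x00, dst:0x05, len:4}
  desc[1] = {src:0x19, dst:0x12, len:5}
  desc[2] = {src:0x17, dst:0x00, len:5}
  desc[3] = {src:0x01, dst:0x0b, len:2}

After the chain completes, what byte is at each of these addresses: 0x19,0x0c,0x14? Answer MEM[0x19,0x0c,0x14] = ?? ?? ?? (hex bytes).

[0] 0x00->0x05 len=4 : a4 f2 63 11
[1] 0x19->0x12 len=5 : a5 c8 c8 e1 02
[2] 0x17->0x00 len=5 : 2e 4e a5 c8 c8
[3] 0x01->0x0b len=2 : 4e a5
query mem[0x19]=0xa5, mem[0x0c]=0xa5, mem[0x14]=0xc8

MEM[0x19,0x0c,0x14] = a5 a5 c8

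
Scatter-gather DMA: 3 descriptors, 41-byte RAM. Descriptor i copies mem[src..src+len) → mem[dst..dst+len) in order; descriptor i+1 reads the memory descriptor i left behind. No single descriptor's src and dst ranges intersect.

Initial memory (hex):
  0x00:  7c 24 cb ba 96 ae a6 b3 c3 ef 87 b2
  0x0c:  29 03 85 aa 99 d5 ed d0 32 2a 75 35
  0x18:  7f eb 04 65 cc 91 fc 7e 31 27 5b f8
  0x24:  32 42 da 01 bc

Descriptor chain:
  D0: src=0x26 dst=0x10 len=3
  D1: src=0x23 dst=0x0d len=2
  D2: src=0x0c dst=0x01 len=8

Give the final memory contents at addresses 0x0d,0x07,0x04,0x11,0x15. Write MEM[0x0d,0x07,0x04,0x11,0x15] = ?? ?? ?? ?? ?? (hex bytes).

MEM[0x0d,0x07,0x04,0x11,0x15] = f8 bc aa 01 2a

[0] 0x26->0x10 len=3 : da 01 bc
[1] 0x23->0x0d len=2 : f8 32
[2] 0x0c->0x01 len=8 : 29 f8 32 aa da 01 bc d0
query mem[0x0d]=0xf8, mem[0x07]=0xbc, mem[0x04]=0xaa, mem[0x11]=0x01, mem[0x15]=0x2a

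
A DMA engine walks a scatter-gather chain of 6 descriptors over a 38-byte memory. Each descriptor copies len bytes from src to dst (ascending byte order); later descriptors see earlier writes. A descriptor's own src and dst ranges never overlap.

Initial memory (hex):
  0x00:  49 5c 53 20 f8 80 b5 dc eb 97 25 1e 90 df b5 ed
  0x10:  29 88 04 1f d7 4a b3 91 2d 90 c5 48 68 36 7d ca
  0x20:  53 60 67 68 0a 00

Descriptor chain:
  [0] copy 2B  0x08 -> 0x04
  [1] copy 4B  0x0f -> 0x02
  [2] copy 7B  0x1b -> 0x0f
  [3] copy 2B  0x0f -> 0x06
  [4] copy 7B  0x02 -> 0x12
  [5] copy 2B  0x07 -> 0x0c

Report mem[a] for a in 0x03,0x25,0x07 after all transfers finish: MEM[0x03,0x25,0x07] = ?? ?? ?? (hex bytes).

MEM[0x03,0x25,0x07] = 29 00 68

D0: mem[0x04..0x05] <- [eb 97]
D1: mem[0x02..0x05] <- [ed 29 88 04]
D2: mem[0x0f..0x15] <- [48 68 36 7d ca 53 60]
D3: mem[0x06..0x07] <- [48 68]
D4: mem[0x12..0x18] <- [ed 29 88 04 48 68 eb]
D5: mem[0x0c..0x0d] <- [68 eb]
query mem[0x03]=0x29, mem[0x25]=0x00, mem[0x07]=0x68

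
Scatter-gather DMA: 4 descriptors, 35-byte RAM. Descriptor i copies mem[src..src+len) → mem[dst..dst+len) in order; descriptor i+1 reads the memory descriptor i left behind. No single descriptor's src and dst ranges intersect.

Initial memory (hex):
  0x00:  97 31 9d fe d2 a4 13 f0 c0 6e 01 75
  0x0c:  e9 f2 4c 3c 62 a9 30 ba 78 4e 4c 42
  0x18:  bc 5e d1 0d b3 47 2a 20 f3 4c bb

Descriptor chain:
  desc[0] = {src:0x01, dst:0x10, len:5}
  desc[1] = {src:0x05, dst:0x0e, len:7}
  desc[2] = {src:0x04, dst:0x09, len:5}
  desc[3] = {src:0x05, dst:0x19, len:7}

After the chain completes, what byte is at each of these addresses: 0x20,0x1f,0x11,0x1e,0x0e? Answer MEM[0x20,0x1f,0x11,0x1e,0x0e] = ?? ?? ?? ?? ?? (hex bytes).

MEM[0x20,0x1f,0x11,0x1e,0x0e] = f3 13 c0 a4 a4

[0] 0x01->0x10 len=5 : 31 9d fe d2 a4
[1] 0x05->0x0e len=7 : a4 13 f0 c0 6e 01 75
[2] 0x04->0x09 len=5 : d2 a4 13 f0 c0
[3] 0x05->0x19 len=7 : a4 13 f0 c0 d2 a4 13
query mem[0x20]=0xf3, mem[0x1f]=0x13, mem[0x11]=0xc0, mem[0x1e]=0xa4, mem[0x0e]=0xa4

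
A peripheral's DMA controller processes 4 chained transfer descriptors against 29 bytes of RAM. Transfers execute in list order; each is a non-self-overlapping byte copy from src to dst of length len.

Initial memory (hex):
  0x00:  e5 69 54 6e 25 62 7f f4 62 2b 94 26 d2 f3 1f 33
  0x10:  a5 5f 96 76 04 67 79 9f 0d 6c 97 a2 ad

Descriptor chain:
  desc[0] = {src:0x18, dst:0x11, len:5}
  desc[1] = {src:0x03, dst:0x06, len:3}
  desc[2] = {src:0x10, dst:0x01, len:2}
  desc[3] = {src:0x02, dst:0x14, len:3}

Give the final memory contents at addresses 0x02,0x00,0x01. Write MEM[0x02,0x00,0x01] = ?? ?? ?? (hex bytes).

#0 dst[0x11+5] := {0x0d,0x6c,0x97,0xa2,0xad}
#1 dst[0x06+3] := {0x6e,0x25,0x62}
#2 dst[0x01+2] := {0xa5,0x0d}
#3 dst[0x14+3] := {0x0d,0x6e,0x25}
query mem[0x02]=0x0d, mem[0x00]=0xe5, mem[0x01]=0xa5

MEM[0x02,0x00,0x01] = 0d e5 a5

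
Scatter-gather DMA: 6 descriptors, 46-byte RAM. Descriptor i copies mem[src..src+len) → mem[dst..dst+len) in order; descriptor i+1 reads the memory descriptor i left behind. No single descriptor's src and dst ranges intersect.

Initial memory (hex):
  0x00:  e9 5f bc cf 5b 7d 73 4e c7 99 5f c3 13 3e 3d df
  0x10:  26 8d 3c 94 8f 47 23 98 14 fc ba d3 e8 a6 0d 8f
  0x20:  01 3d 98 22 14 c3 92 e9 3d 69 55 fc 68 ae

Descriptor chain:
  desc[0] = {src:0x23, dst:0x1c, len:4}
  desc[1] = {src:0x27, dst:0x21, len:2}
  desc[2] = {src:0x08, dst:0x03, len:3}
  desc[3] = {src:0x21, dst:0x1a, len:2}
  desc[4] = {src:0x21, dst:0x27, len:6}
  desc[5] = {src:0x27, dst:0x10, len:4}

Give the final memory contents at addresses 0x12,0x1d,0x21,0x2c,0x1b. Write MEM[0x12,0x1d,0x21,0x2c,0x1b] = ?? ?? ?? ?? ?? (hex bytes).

D0: mem[0x1c..0x1f] <- [22 14 c3 92]
D1: mem[0x21..0x22] <- [e9 3d]
D2: mem[0x03..0x05] <- [c7 99 5f]
D3: mem[0x1a..0x1b] <- [e9 3d]
D4: mem[0x27..0x2c] <- [e9 3d 22 14 c3 92]
D5: mem[0x10..0x13] <- [e9 3d 22 14]
query mem[0x12]=0x22, mem[0x1d]=0x14, mem[0x21]=0xe9, mem[0x2c]=0x92, mem[0x1b]=0x3d

MEM[0x12,0x1d,0x21,0x2c,0x1b] = 22 14 e9 92 3d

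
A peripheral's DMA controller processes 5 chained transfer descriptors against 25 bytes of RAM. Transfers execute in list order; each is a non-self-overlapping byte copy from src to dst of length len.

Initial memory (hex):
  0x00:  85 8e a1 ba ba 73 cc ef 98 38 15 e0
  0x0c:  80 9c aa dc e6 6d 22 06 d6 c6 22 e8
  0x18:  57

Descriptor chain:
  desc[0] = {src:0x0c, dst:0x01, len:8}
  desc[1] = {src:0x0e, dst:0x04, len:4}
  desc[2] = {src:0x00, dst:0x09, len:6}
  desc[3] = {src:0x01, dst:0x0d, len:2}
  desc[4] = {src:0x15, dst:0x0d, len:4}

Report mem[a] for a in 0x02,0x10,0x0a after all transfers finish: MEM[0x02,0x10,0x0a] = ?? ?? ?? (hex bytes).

D0: mem[0x01..0x08] <- [80 9c aa dc e6 6d 22 06]
D1: mem[0x04..0x07] <- [aa dc e6 6d]
D2: mem[0x09..0x0e] <- [85 80 9c aa aa dc]
D3: mem[0x0d..0x0e] <- [80 9c]
D4: mem[0x0d..0x10] <- [c6 22 e8 57]
query mem[0x02]=0x9c, mem[0x10]=0x57, mem[0x0a]=0x80

MEM[0x02,0x10,0x0a] = 9c 57 80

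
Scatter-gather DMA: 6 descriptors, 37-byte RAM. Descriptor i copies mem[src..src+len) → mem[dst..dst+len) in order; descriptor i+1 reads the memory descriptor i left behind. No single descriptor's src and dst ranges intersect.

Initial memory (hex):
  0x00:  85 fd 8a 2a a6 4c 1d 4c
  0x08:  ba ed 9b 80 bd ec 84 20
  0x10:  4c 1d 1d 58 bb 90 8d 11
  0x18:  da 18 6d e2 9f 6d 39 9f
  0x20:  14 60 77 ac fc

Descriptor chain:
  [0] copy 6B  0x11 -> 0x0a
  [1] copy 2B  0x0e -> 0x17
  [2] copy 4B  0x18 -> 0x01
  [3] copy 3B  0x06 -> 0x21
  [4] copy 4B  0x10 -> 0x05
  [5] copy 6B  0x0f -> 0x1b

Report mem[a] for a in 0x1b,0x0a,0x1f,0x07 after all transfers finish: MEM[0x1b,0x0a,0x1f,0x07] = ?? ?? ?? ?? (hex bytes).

#0 dst[0x0a+6] := {0x1d,0x1d,0x58,0xbb,0x90,0x8d}
#1 dst[0x17+2] := {0x90,0x8d}
#2 dst[0x01+4] := {0x8d,0x18,0x6d,0xe2}
#3 dst[0x21+3] := {0x1d,0x4c,0xba}
#4 dst[0x05+4] := {0x4c,0x1d,0x1d,0x58}
#5 dst[0x1b+6] := {0x8d,0x4c,0x1d,0x1d,0x58,0xbb}
query mem[0x1b]=0x8d, mem[0x0a]=0x1d, mem[0x1f]=0x58, mem[0x07]=0x1d

MEM[0x1b,0x0a,0x1f,0x07] = 8d 1d 58 1d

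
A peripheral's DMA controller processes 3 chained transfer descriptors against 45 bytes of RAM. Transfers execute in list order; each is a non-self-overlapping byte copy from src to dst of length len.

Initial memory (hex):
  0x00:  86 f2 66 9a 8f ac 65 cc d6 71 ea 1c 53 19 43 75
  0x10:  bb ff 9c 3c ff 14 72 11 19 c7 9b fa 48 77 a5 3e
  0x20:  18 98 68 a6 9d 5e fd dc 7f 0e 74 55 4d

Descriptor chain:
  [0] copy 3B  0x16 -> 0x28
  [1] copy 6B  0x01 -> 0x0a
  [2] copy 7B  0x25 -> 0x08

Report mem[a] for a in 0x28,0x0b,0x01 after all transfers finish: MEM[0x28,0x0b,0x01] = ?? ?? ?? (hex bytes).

D0: mem[0x28..0x2a] <- [72 11 19]
D1: mem[0x0a..0x0f] <- [f2 66 9a 8f ac 65]
D2: mem[0x08..0x0e] <- [5e fd dc 72 11 19 55]
query mem[0x28]=0x72, mem[0x0b]=0x72, mem[0x01]=0xf2

MEM[0x28,0x0b,0x01] = 72 72 f2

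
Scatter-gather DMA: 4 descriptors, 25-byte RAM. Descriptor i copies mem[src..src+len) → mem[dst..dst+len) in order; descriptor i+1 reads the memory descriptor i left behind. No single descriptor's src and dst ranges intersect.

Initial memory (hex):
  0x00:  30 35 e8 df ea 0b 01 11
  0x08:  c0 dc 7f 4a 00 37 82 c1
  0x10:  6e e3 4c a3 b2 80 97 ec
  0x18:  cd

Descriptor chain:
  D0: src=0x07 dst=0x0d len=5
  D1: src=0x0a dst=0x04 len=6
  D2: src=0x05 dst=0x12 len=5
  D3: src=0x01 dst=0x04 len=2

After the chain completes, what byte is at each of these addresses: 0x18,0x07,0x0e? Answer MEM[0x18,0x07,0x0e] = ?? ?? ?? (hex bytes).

#0 dst[0x0d+5] := {0x11,0xc0,0xdc,0x7f,0x4a}
#1 dst[0x04+6] := {0x7f,0x4a,0x00,0x11,0xc0,0xdc}
#2 dst[0x12+5] := {0x4a,0x00,0x11,0xc0,0xdc}
#3 dst[0x04+2] := {0x35,0xe8}
query mem[0x18]=0xcd, mem[0x07]=0x11, mem[0x0e]=0xc0

MEM[0x18,0x07,0x0e] = cd 11 c0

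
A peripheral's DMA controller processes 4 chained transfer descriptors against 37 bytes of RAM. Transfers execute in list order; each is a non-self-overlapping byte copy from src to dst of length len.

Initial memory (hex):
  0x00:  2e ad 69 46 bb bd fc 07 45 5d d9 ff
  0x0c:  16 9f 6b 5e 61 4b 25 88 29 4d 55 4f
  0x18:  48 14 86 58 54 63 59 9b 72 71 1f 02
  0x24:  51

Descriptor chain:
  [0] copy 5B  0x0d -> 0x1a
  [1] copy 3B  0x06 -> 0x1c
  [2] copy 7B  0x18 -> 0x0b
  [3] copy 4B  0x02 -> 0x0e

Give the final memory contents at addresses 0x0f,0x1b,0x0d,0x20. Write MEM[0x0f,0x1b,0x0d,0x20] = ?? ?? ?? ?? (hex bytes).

MEM[0x0f,0x1b,0x0d,0x20] = 46 6b 9f 72

[0] 0x0d->0x1a len=5 : 9f 6b 5e 61 4b
[1] 0x06->0x1c len=3 : fc 07 45
[2] 0x18->0x0b len=7 : 48 14 9f 6b fc 07 45
[3] 0x02->0x0e len=4 : 69 46 bb bd
query mem[0x0f]=0x46, mem[0x1b]=0x6b, mem[0x0d]=0x9f, mem[0x20]=0x72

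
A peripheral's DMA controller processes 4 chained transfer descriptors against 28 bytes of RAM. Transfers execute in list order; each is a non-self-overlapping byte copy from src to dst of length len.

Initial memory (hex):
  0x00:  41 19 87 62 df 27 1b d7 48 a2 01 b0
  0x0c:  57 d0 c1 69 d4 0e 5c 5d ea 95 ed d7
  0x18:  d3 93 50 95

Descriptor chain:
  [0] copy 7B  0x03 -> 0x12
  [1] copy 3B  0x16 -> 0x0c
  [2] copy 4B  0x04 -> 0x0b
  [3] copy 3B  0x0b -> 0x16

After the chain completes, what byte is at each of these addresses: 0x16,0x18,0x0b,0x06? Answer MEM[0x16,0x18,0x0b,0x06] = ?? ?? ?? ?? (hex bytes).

MEM[0x16,0x18,0x0b,0x06] = df 1b df 1b

#0 dst[0x12+7] := {0x62,0xdf,0x27,0x1b,0xd7,0x48,0xa2}
#1 dst[0x0c+3] := {0xd7,0x48,0xa2}
#2 dst[0x0b+4] := {0xdf,0x27,0x1b,0xd7}
#3 dst[0x16+3] := {0xdf,0x27,0x1b}
query mem[0x16]=0xdf, mem[0x18]=0x1b, mem[0x0b]=0xdf, mem[0x06]=0x1b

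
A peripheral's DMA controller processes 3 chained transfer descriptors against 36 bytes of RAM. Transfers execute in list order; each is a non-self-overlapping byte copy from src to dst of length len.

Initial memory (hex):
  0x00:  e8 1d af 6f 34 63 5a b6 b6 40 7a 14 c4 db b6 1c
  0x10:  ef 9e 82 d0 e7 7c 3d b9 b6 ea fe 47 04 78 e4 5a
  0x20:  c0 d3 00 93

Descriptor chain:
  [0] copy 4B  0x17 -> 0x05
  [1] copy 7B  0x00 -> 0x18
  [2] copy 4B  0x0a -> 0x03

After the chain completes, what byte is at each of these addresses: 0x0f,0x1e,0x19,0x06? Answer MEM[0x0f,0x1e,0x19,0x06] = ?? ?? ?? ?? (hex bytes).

MEM[0x0f,0x1e,0x19,0x06] = 1c b6 1d db

#0 dst[0x05+4] := {0xb9,0xb6,0xea,0xfe}
#1 dst[0x18+7] := {0xe8,0x1d,0xaf,0x6f,0x34,0xb9,0xb6}
#2 dst[0x03+4] := {0x7a,0x14,0xc4,0xdb}
query mem[0x0f]=0x1c, mem[0x1e]=0xb6, mem[0x19]=0x1d, mem[0x06]=0xdb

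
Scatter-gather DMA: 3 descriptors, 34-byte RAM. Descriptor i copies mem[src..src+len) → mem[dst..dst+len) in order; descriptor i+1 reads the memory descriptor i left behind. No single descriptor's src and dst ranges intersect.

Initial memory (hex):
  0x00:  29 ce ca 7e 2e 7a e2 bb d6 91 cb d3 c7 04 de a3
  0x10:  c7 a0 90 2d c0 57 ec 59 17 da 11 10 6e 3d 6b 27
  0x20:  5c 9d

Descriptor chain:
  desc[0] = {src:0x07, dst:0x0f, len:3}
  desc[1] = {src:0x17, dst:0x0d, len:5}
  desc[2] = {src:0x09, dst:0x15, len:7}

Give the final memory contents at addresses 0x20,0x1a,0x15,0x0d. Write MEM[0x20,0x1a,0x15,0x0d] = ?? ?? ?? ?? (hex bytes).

MEM[0x20,0x1a,0x15,0x0d] = 5c 17 91 59

[0] 0x07->0x0f len=3 : bb d6 91
[1] 0x17->0x0d len=5 : 59 17 da 11 10
[2] 0x09->0x15 len=7 : 91 cb d3 c7 59 17 da
query mem[0x20]=0x5c, mem[0x1a]=0x17, mem[0x15]=0x91, mem[0x0d]=0x59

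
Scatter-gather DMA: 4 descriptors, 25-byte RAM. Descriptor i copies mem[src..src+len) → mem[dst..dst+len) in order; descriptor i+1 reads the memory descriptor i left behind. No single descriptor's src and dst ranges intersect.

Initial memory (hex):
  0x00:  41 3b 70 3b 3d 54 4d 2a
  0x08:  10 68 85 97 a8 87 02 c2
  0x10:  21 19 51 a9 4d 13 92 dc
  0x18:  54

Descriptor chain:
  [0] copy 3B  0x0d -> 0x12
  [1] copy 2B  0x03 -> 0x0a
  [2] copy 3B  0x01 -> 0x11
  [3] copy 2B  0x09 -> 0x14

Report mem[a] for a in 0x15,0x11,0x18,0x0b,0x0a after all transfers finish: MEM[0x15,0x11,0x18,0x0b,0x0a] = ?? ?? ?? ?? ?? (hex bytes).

MEM[0x15,0x11,0x18,0x0b,0x0a] = 3b 3b 54 3d 3b

D0: mem[0x12..0x14] <- [87 02 c2]
D1: mem[0x0a..0x0b] <- [3b 3d]
D2: mem[0x11..0x13] <- [3b 70 3b]
D3: mem[0x14..0x15] <- [68 3b]
query mem[0x15]=0x3b, mem[0x11]=0x3b, mem[0x18]=0x54, mem[0x0b]=0x3d, mem[0x0a]=0x3b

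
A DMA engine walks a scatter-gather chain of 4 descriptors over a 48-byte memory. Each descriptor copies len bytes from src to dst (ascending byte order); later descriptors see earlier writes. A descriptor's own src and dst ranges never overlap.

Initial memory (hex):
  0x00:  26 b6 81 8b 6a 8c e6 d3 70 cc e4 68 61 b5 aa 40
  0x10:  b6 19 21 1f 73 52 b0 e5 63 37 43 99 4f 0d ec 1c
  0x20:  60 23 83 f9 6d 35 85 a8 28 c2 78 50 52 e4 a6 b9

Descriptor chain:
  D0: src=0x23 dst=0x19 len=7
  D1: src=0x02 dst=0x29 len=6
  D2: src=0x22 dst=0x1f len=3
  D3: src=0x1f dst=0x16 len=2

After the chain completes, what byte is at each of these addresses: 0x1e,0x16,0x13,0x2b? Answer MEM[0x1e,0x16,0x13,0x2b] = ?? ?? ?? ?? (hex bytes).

[0] 0x23->0x19 len=7 : f9 6d 35 85 a8 28 c2
[1] 0x02->0x29 len=6 : 81 8b 6a 8c e6 d3
[2] 0x22->0x1f len=3 : 83 f9 6d
[3] 0x1f->0x16 len=2 : 83 f9
query mem[0x1e]=0x28, mem[0x16]=0x83, mem[0x13]=0x1f, mem[0x2b]=0x6a

MEM[0x1e,0x16,0x13,0x2b] = 28 83 1f 6a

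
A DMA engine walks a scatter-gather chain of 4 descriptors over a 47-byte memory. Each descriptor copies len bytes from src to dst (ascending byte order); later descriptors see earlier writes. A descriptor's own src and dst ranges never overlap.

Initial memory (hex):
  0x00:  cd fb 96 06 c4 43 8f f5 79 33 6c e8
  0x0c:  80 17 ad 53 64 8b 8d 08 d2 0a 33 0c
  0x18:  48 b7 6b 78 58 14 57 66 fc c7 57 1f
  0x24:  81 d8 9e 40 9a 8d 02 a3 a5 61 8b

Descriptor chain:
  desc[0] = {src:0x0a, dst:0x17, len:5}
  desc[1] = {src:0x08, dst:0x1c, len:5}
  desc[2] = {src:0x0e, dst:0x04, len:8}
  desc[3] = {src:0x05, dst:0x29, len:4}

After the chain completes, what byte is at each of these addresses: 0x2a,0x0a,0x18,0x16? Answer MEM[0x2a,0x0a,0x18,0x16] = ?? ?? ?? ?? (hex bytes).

MEM[0x2a,0x0a,0x18,0x16] = 64 d2 e8 33

[0] 0x0a->0x17 len=5 : 6c e8 80 17 ad
[1] 0x08->0x1c len=5 : 79 33 6c e8 80
[2] 0x0e->0x04 len=8 : ad 53 64 8b 8d 08 d2 0a
[3] 0x05->0x29 len=4 : 53 64 8b 8d
query mem[0x2a]=0x64, mem[0x0a]=0xd2, mem[0x18]=0xe8, mem[0x16]=0x33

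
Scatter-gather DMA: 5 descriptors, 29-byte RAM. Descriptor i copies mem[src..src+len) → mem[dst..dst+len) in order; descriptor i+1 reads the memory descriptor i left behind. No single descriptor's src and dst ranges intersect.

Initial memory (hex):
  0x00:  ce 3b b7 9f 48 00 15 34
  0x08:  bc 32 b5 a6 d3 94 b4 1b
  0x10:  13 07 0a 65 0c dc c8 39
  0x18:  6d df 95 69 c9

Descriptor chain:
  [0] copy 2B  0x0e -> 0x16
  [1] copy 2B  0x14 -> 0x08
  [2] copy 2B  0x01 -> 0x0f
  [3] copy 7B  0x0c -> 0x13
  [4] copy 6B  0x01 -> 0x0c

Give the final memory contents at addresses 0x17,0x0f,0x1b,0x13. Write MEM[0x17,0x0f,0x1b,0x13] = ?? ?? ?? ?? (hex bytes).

MEM[0x17,0x0f,0x1b,0x13] = b7 48 69 d3

[0] 0x0e->0x16 len=2 : b4 1b
[1] 0x14->0x08 len=2 : 0c dc
[2] 0x01->0x0f len=2 : 3b b7
[3] 0x0c->0x13 len=7 : d3 94 b4 3b b7 07 0a
[4] 0x01->0x0c len=6 : 3b b7 9f 48 00 15
query mem[0x17]=0xb7, mem[0x0f]=0x48, mem[0x1b]=0x69, mem[0x13]=0xd3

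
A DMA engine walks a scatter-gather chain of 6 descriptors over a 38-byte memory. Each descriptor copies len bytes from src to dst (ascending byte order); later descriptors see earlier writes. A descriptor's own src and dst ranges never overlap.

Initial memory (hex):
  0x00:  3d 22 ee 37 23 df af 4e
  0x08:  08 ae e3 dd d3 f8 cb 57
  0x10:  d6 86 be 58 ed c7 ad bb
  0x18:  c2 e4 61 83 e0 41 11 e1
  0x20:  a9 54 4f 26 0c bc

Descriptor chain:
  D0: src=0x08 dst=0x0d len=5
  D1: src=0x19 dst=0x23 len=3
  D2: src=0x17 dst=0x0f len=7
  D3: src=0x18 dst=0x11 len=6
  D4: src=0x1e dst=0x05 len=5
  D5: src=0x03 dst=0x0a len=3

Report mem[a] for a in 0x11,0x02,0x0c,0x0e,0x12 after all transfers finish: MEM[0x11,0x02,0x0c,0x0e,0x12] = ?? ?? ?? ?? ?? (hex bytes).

  after D0: wrote 5B at 0x0d = 08aee3ddd3
  after D1: wrote 3B at 0x23 = e46183
  after D2: wrote 7B at 0x0f = bbc2e46183e041
  after D3: wrote 6B at 0x11 = c2e46183e041
  after D4: wrote 5B at 0x05 = 11e1a9544f
  after D5: wrote 3B at 0x0a = 372311
query mem[0x11]=0xc2, mem[0x02]=0xee, mem[0x0c]=0x11, mem[0x0e]=0xae, mem[0x12]=0xe4

MEM[0x11,0x02,0x0c,0x0e,0x12] = c2 ee 11 ae e4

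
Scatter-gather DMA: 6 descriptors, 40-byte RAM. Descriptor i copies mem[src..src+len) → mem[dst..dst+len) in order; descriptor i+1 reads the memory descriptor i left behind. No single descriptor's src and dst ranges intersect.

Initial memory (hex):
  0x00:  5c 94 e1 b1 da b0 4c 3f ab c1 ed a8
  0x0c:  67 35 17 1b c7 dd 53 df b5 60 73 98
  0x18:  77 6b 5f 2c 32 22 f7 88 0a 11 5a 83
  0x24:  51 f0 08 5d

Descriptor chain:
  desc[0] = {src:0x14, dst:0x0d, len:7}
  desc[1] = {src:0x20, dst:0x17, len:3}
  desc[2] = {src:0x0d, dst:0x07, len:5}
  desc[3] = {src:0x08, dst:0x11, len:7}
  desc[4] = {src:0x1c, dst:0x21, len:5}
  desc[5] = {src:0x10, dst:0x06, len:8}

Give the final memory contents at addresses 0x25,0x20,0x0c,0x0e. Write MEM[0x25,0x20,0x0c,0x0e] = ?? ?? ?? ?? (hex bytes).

  after D0: wrote 7B at 0x0d = b5607398776b5f
  after D1: wrote 3B at 0x17 = 0a115a
  after D2: wrote 5B at 0x07 = b560739877
  after D3: wrote 7B at 0x11 = 6073987767b560
  after D4: wrote 5B at 0x21 = 3222f7880a
  after D5: wrote 8B at 0x06 = 986073987767b560
query mem[0x25]=0x0a, mem[0x20]=0x0a, mem[0x0c]=0xb5, mem[0x0e]=0x60

MEM[0x25,0x20,0x0c,0x0e] = 0a 0a b5 60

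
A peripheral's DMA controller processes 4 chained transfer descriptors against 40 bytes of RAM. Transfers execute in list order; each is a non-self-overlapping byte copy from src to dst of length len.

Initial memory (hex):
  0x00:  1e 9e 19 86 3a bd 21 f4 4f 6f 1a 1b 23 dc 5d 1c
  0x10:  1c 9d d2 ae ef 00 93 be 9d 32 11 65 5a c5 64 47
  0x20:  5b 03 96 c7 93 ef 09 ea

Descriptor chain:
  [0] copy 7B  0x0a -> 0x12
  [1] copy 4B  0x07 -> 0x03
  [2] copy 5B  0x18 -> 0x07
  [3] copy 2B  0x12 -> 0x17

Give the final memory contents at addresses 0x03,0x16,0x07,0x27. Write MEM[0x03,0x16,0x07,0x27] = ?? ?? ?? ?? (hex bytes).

MEM[0x03,0x16,0x07,0x27] = f4 5d 1c ea

#0 dst[0x12+7] := {0x1a,0x1b,0x23,0xdc,0x5d,0x1c,0x1c}
#1 dst[0x03+4] := {0xf4,0x4f,0x6f,0x1a}
#2 dst[0x07+5] := {0x1c,0x32,0x11,0x65,0x5a}
#3 dst[0x17+2] := {0x1a,0x1b}
query mem[0x03]=0xf4, mem[0x16]=0x5d, mem[0x07]=0x1c, mem[0x27]=0xea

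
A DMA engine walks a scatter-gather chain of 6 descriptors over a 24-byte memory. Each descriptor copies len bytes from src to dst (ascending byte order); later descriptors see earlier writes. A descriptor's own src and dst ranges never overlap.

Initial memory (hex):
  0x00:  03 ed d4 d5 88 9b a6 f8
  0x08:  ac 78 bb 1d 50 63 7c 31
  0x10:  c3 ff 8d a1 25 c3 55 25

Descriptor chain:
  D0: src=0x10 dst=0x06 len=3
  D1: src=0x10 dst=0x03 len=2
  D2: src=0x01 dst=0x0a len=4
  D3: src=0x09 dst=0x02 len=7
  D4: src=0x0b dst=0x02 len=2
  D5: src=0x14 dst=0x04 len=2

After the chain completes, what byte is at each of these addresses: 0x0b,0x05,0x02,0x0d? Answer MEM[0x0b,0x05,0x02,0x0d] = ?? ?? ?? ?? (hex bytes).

[0] 0x10->0x06 len=3 : c3 ff 8d
[1] 0x10->0x03 len=2 : c3 ff
[2] 0x01->0x0a len=4 : ed d4 c3 ff
[3] 0x09->0x02 len=7 : 78 ed d4 c3 ff 7c 31
[4] 0x0b->0x02 len=2 : d4 c3
[5] 0x14->0x04 len=2 : 25 c3
query mem[0x0b]=0xd4, mem[0x05]=0xc3, mem[0x02]=0xd4, mem[0x0d]=0xff

MEM[0x0b,0x05,0x02,0x0d] = d4 c3 d4 ff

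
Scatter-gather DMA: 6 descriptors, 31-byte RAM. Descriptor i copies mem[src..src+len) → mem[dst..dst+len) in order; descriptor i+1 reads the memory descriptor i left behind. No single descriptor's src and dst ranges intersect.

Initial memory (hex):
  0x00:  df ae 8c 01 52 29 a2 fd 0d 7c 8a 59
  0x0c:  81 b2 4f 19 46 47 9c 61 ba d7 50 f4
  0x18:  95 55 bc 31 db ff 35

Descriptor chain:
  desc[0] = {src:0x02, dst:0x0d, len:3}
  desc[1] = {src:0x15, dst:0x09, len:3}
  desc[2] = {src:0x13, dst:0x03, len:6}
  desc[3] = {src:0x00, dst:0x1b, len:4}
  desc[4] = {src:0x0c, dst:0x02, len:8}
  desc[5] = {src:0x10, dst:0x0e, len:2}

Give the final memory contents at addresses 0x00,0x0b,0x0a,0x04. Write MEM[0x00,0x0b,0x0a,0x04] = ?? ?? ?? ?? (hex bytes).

MEM[0x00,0x0b,0x0a,0x04] = df f4 50 01

#0 dst[0x0d+3] := {0x8c,0x01,0x52}
#1 dst[0x09+3] := {0xd7,0x50,0xf4}
#2 dst[0x03+6] := {0x61,0xba,0xd7,0x50,0xf4,0x95}
#3 dst[0x1b+4] := {0xdf,0xae,0x8c,0x61}
#4 dst[0x02+8] := {0x81,0x8c,0x01,0x52,0x46,0x47,0x9c,0x61}
#5 dst[0x0e+2] := {0x46,0x47}
query mem[0x00]=0xdf, mem[0x0b]=0xf4, mem[0x0a]=0x50, mem[0x04]=0x01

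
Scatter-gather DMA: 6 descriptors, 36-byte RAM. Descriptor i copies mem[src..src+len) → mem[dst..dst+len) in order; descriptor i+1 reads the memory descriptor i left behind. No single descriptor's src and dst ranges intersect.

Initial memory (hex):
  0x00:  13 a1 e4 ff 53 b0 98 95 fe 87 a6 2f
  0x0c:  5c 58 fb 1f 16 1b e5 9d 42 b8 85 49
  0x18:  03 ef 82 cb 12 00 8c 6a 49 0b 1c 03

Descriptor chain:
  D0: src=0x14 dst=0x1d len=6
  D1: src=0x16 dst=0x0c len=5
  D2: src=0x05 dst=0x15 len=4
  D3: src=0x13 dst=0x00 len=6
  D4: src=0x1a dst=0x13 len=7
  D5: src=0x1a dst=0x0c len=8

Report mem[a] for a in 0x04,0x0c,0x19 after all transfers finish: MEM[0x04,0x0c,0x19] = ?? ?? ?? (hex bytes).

  after D0: wrote 6B at 0x1d = 42b8854903ef
  after D1: wrote 5B at 0x0c = 854903ef82
  after D2: wrote 4B at 0x15 = b09895fe
  after D3: wrote 6B at 0x00 = 9d42b09895fe
  after D4: wrote 7B at 0x13 = 82cb1242b88549
  after D5: wrote 8B at 0x0c = 82cb1242b8854903
query mem[0x04]=0x95, mem[0x0c]=0x82, mem[0x19]=0x49

MEM[0x04,0x0c,0x19] = 95 82 49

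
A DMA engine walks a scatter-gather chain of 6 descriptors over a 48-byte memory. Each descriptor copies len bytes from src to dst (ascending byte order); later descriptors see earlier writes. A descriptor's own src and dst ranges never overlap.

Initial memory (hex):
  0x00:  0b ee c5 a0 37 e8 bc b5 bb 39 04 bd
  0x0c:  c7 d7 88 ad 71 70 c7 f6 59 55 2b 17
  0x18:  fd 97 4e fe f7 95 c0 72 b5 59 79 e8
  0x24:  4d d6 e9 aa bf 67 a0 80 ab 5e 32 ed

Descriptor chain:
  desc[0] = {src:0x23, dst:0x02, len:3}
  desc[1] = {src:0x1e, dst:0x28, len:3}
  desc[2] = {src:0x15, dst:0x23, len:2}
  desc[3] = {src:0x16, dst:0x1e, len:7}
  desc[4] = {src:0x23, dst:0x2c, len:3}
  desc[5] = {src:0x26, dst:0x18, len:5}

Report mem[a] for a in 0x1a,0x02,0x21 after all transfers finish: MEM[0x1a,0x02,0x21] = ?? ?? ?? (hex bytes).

MEM[0x1a,0x02,0x21] = c0 e8 97

D0: mem[0x02..0x04] <- [e8 4d d6]
D1: mem[0x28..0x2a] <- [c0 72 b5]
D2: mem[0x23..0x24] <- [55 2b]
D3: mem[0x1e..0x24] <- [2b 17 fd 97 4e fe f7]
D4: mem[0x2c..0x2e] <- [fe f7 d6]
D5: mem[0x18..0x1c] <- [e9 aa c0 72 b5]
query mem[0x1a]=0xc0, mem[0x02]=0xe8, mem[0x21]=0x97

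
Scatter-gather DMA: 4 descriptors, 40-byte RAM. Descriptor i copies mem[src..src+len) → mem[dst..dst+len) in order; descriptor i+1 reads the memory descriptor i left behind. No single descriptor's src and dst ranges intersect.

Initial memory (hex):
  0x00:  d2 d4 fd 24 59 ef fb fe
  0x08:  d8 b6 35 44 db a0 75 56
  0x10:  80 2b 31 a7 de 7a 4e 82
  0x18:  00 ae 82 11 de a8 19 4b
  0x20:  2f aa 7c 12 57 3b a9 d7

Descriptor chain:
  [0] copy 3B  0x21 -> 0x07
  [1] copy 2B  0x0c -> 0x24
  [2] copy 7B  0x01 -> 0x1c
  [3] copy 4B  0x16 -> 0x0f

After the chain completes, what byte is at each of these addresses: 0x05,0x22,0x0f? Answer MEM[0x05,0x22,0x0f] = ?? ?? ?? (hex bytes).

#0 dst[0x07+3] := {0xaa,0x7c,0x12}
#1 dst[0x24+2] := {0xdb,0xa0}
#2 dst[0x1c+7] := {0xd4,0xfd,0x24,0x59,0xef,0xfb,0xaa}
#3 dst[0x0f+4] := {0x4e,0x82,0x00,0xae}
query mem[0x05]=0xef, mem[0x22]=0xaa, mem[0x0f]=0x4e

MEM[0x05,0x22,0x0f] = ef aa 4e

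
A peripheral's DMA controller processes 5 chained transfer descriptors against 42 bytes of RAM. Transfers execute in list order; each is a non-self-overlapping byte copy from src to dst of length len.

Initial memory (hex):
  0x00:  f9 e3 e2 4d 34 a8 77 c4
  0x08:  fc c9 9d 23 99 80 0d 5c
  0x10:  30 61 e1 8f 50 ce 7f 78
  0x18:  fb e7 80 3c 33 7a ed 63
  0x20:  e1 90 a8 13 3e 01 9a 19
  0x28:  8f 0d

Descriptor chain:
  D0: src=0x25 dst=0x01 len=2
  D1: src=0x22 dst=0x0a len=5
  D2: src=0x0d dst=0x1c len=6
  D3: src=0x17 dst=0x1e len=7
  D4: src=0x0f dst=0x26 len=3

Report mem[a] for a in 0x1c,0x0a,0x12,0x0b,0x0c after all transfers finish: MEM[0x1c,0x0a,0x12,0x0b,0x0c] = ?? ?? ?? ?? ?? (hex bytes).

[0] 0x25->0x01 len=2 : 01 9a
[1] 0x22->0x0a len=5 : a8 13 3e 01 9a
[2] 0x0d->0x1c len=6 : 01 9a 5c 30 61 e1
[3] 0x17->0x1e len=7 : 78 fb e7 80 3c 01 9a
[4] 0x0f->0x26 len=3 : 5c 30 61
query mem[0x1c]=0x01, mem[0x0a]=0xa8, mem[0x12]=0xe1, mem[0x0b]=0x13, mem[0x0c]=0x3e

MEM[0x1c,0x0a,0x12,0x0b,0x0c] = 01 a8 e1 13 3e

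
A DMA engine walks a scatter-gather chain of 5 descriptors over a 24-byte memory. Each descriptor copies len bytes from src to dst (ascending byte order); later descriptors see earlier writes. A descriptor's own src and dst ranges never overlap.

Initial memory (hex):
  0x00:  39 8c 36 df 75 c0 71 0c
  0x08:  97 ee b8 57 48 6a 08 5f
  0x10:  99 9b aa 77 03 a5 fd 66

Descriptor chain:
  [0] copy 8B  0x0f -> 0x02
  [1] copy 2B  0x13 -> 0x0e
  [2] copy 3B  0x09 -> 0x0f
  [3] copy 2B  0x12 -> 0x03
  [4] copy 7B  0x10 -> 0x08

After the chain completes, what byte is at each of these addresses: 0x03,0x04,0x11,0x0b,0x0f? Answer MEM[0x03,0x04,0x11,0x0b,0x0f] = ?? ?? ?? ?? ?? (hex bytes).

#0 dst[0x02+8] := {0x5f,0x99,0x9b,0xaa,0x77,0x03,0xa5,0xfd}
#1 dst[0x0e+2] := {0x77,0x03}
#2 dst[0x0f+3] := {0xfd,0xb8,0x57}
#3 dst[0x03+2] := {0xaa,0x77}
#4 dst[0x08+7] := {0xb8,0x57,0xaa,0x77,0x03,0xa5,0xfd}
query mem[0x03]=0xaa, mem[0x04]=0x77, mem[0x11]=0x57, mem[0x0b]=0x77, mem[0x0f]=0xfd

MEM[0x03,0x04,0x11,0x0b,0x0f] = aa 77 57 77 fd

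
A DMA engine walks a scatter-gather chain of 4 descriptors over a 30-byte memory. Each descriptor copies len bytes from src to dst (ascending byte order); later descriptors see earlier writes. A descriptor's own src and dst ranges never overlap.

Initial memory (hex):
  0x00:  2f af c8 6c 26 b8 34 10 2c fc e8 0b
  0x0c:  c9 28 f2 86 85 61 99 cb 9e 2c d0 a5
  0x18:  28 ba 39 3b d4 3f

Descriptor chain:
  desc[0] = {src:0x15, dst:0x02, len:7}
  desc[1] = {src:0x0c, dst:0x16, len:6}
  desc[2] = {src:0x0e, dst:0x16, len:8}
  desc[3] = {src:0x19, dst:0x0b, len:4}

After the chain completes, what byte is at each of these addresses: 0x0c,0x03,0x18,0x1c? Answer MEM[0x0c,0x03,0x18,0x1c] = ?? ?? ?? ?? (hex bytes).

MEM[0x0c,0x03,0x18,0x1c] = 99 d0 85 9e

#0 dst[0x02+7] := {0x2c,0xd0,0xa5,0x28,0xba,0x39,0x3b}
#1 dst[0x16+6] := {0xc9,0x28,0xf2,0x86,0x85,0x61}
#2 dst[0x16+8] := {0xf2,0x86,0x85,0x61,0x99,0xcb,0x9e,0x2c}
#3 dst[0x0b+4] := {0x61,0x99,0xcb,0x9e}
query mem[0x0c]=0x99, mem[0x03]=0xd0, mem[0x18]=0x85, mem[0x1c]=0x9e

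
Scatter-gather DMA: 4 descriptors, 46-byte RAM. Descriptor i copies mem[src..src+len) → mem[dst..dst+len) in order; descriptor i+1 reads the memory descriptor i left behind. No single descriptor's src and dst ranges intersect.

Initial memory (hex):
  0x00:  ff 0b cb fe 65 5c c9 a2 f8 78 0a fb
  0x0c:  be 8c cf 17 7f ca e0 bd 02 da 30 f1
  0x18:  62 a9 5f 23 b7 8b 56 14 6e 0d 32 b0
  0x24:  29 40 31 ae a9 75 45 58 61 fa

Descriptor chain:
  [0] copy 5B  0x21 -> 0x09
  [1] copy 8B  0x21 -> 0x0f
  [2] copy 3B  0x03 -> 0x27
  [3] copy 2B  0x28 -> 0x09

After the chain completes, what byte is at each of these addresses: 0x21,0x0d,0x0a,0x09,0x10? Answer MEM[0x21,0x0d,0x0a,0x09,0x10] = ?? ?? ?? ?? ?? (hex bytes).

[0] 0x21->0x09 len=5 : 0d 32 b0 29 40
[1] 0x21->0x0f len=8 : 0d 32 b0 29 40 31 ae a9
[2] 0x03->0x27 len=3 : fe 65 5c
[3] 0x28->0x09 len=2 : 65 5c
query mem[0x21]=0x0d, mem[0x0d]=0x40, mem[0x0a]=0x5c, mem[0x09]=0x65, mem[0x10]=0x32

MEM[0x21,0x0d,0x0a,0x09,0x10] = 0d 40 5c 65 32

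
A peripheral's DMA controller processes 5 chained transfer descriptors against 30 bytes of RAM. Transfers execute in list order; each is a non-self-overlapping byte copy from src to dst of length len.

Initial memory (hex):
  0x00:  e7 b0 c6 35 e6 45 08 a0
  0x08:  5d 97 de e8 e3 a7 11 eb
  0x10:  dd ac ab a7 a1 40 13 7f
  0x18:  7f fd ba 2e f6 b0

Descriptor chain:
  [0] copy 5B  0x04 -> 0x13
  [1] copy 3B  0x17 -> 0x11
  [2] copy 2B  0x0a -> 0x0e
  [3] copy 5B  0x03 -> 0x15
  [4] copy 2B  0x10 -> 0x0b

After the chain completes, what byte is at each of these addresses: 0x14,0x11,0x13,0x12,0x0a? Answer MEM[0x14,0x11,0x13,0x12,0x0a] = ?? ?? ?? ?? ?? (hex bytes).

MEM[0x14,0x11,0x13,0x12,0x0a] = 45 5d fd 7f de

D0: mem[0x13..0x17] <- [e6 45 08 a0 5d]
D1: mem[0x11..0x13] <- [5d 7f fd]
D2: mem[0x0e..0x0f] <- [de e8]
D3: mem[0x15..0x19] <- [35 e6 45 08 a0]
D4: mem[0x0b..0x0c] <- [dd 5d]
query mem[0x14]=0x45, mem[0x11]=0x5d, mem[0x13]=0xfd, mem[0x12]=0x7f, mem[0x0a]=0xde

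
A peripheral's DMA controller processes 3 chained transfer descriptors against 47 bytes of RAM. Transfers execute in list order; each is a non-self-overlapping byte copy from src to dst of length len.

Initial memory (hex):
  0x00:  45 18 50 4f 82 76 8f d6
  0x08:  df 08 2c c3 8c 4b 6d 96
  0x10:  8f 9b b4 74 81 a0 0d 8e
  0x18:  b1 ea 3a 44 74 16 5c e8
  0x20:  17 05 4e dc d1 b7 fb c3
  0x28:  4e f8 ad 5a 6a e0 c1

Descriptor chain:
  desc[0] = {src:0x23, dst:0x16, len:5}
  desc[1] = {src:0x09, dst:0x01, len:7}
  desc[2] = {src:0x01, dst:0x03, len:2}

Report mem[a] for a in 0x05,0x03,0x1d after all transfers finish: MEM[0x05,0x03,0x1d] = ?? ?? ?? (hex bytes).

[0] 0x23->0x16 len=5 : dc d1 b7 fb c3
[1] 0x09->0x01 len=7 : 08 2c c3 8c 4b 6d 96
[2] 0x01->0x03 len=2 : 08 2c
query mem[0x05]=0x4b, mem[0x03]=0x08, mem[0x1d]=0x16

MEM[0x05,0x03,0x1d] = 4b 08 16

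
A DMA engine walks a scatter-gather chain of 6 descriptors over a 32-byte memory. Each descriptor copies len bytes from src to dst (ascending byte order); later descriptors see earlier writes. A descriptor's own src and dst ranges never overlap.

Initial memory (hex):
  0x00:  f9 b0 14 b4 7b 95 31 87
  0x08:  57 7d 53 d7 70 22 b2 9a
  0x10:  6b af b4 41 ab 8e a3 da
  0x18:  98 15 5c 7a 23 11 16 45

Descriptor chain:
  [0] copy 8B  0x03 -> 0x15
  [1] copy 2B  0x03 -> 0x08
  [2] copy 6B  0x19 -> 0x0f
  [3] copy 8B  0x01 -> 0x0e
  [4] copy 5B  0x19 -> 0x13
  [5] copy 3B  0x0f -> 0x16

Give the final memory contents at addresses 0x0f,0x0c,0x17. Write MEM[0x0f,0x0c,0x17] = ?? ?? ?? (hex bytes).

MEM[0x0f,0x0c,0x17] = 14 70 b4

D0: mem[0x15..0x1c] <- [b4 7b 95 31 87 57 7d 53]
D1: mem[0x08..0x09] <- [b4 7b]
D2: mem[0x0f..0x14] <- [87 57 7d 53 11 16]
D3: mem[0x0e..0x15] <- [b0 14 b4 7b 95 31 87 b4]
D4: mem[0x13..0x17] <- [87 57 7d 53 11]
D5: mem[0x16..0x18] <- [14 b4 7b]
query mem[0x0f]=0x14, mem[0x0c]=0x70, mem[0x17]=0xb4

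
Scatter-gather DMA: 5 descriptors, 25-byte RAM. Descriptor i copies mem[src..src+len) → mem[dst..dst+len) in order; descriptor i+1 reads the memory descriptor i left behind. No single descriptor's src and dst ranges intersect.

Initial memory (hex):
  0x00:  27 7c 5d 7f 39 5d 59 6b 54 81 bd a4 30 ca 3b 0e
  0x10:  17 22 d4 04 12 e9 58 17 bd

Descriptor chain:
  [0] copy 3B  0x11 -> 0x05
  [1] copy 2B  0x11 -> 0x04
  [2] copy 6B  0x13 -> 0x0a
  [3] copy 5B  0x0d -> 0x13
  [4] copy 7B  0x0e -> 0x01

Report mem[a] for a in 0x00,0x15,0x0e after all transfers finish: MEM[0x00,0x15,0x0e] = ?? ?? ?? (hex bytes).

MEM[0x00,0x15,0x0e] = 27 bd 17

D0: mem[0x05..0x07] <- [22 d4 04]
D1: mem[0x04..0x05] <- [22 d4]
D2: mem[0x0a..0x0f] <- [04 12 e9 58 17 bd]
D3: mem[0x13..0x17] <- [58 17 bd 17 22]
D4: mem[0x01..0x07] <- [17 bd 17 22 d4 58 17]
query mem[0x00]=0x27, mem[0x15]=0xbd, mem[0x0e]=0x17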